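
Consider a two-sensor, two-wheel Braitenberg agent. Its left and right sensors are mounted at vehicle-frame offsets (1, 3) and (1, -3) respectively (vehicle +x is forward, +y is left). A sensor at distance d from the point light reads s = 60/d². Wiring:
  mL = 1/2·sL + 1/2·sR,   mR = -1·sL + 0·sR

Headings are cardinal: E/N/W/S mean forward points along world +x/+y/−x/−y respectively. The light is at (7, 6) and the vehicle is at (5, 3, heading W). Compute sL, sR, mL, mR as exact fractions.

4/3 20/3 4 -4/3

left sensor world pos  = (4, 0); dL² = 45
right sensor world pos = (4, 6); dR² = 9
sL = 60/45 = 4/3
sR = 60/9 = 20/3
mL = 1/2·sL + 1/2·sR = 4
mR = -1·sL + 0·sR = -4/3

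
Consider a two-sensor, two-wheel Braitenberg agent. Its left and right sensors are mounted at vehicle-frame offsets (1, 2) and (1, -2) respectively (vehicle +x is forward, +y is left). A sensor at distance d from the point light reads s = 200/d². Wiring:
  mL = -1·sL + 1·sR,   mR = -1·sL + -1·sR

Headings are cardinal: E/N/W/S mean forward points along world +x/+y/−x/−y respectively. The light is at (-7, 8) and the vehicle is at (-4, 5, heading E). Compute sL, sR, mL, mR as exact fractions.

left sensor world pos  = (-3, 7); dL² = 17
right sensor world pos = (-3, 3); dR² = 41
sL = 200/17 = 200/17
sR = 200/41 = 200/41
mL = -1·sL + 1·sR = -4800/697
mR = -1·sL + -1·sR = -11600/697

200/17 200/41 -4800/697 -11600/697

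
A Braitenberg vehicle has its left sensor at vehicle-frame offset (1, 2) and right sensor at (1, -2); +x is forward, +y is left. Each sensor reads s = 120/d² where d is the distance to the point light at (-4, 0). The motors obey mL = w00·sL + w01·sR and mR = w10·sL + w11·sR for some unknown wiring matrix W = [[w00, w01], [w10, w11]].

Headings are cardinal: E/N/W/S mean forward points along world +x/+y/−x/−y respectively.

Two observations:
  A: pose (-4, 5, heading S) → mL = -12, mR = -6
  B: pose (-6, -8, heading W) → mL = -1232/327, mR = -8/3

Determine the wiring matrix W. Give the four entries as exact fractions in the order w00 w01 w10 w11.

-1 -1 0 -1

obs A: pose=(-4,5,S) → sL=6, sR=6, mL=-12, mR=-6
obs B: pose=(-6,-8,W) → sL=120/109, sR=8/3, mL=-1232/327, mR=-8/3
sensor matrix S = [[6, 6], [120/109, 8/3]]; det S = 1024/109
solve [mL_A; mL_B] = S·[w00; w01] and [mR_A; mR_B] = S·[w10; w11]:
  w00 = -1, w01 = -1, w10 = 0, w11 = -1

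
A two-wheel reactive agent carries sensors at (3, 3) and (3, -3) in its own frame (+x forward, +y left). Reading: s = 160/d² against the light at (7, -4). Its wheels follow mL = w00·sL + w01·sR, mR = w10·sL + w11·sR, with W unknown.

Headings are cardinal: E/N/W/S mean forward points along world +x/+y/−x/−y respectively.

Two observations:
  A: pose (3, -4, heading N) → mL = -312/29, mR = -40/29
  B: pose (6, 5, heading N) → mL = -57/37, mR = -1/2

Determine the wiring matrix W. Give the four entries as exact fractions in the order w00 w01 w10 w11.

obs A: pose=(3,-4,N) → sL=80/29, sR=16, mL=-312/29, mR=-40/29
obs B: pose=(6,5,N) → sL=1, sR=40/37, mL=-57/37, mR=-1/2
sensor matrix S = [[80/29, 16], [1, 40/37]]; det S = -13968/1073
solve [mL_A; mL_B] = S·[w00; w01] and [mR_A; mR_B] = S·[w10; w11]:
  w00 = -1, w01 = -1/2, w10 = -1/2, w11 = 0

-1 -1/2 -1/2 0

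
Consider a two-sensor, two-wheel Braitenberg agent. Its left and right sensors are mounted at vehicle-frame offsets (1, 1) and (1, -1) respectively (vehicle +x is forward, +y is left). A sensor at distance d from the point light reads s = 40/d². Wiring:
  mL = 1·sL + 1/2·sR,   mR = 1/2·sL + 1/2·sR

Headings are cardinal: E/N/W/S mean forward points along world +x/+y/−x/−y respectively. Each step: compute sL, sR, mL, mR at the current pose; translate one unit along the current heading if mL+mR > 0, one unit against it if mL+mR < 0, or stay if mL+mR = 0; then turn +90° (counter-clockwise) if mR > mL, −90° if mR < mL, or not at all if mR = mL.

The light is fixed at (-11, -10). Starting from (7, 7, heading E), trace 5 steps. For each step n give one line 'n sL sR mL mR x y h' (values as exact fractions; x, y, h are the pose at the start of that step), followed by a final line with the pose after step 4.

0 8/137 40/617 7676/84529 5208/84529 7 7 E
1 5/82 2/29 227/2378 309/4756 8 7 S
2 40/549 40/613 35500/336537 23240/336537 8 6 W
3 20/289 4/65 1878/18785 1228/18785 7 6 N
4 8/137 40/617 7676/84529 5208/84529 7 7 E
final 8 7 S

n=0: pose=(7,7,E); sL=8/137, sR=40/617; mL=7676/84529, mR=5208/84529; mL+mR=12884/84529 → advance +1; mR−mL=-4/137 → turn -1·90°
n=1: pose=(8,7,S); sL=5/82, sR=2/29; mL=227/2378, mR=309/4756; mL+mR=763/4756 → advance +1; mR−mL=-5/164 → turn -1·90°
n=2: pose=(8,6,W); sL=40/549, sR=40/613; mL=35500/336537, mR=23240/336537; mL+mR=19580/112179 → advance +1; mR−mL=-20/549 → turn -1·90°
n=3: pose=(7,6,N); sL=20/289, sR=4/65; mL=1878/18785, mR=1228/18785; mL+mR=3106/18785 → advance +1; mR−mL=-10/289 → turn -1·90°
n=4: pose=(7,7,E); sL=8/137, sR=40/617; mL=7676/84529, mR=5208/84529; mL+mR=12884/84529 → advance +1; mR−mL=-4/137 → turn -1·90°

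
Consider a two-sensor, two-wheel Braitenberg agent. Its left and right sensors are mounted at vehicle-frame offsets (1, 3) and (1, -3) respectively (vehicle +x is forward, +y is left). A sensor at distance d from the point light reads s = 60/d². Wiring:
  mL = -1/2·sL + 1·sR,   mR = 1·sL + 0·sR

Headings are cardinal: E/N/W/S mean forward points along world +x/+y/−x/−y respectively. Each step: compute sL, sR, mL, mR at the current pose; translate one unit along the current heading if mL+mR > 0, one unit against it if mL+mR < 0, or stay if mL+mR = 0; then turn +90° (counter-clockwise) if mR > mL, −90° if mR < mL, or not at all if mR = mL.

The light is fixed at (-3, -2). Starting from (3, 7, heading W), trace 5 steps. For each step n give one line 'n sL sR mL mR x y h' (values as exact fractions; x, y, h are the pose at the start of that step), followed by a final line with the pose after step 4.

n=0: pose=(3,7,W); sL=60/61, sR=60/169; mL=-1410/10309, mR=60/61; mL+mR=8730/10309 → advance +1; mR−mL=11550/10309 → turn +1·90°
n=1: pose=(2,7,S); sL=15/32, sR=15/17; mL=705/1088, mR=15/32; mL+mR=1215/1088 → advance +1; mR−mL=-195/1088 → turn -1·90°
n=2: pose=(2,6,W); sL=60/41, sR=60/137; mL=-1650/5617, mR=60/41; mL+mR=6570/5617 → advance +1; mR−mL=9870/5617 → turn +1·90°
n=3: pose=(1,6,S); sL=30/49, sR=6/5; mL=219/245, mR=30/49; mL+mR=369/245 → advance +1; mR−mL=-69/245 → turn -1·90°
n=4: pose=(1,5,W); sL=12/5, sR=60/109; mL=-354/545, mR=12/5; mL+mR=954/545 → advance +1; mR−mL=1662/545 → turn +1·90°

0 60/61 60/169 -1410/10309 60/61 3 7 W
1 15/32 15/17 705/1088 15/32 2 7 S
2 60/41 60/137 -1650/5617 60/41 2 6 W
3 30/49 6/5 219/245 30/49 1 6 S
4 12/5 60/109 -354/545 12/5 1 5 W
final 0 5 S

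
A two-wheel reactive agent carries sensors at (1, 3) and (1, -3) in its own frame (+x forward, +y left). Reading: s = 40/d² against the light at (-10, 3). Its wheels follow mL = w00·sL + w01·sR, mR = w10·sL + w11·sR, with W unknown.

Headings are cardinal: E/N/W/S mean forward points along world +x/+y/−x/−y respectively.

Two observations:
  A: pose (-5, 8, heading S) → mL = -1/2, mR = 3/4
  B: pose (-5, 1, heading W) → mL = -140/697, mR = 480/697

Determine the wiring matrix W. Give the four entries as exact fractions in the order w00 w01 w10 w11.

obs A: pose=(-5,8,S) → sL=1/2, sR=2, mL=-1/2, mR=3/4
obs B: pose=(-5,1,W) → sL=40/41, sR=40/17, mL=-140/697, mR=480/697
sensor matrix S = [[1/2, 2], [40/41, 40/17]]; det S = -540/697
solve [mL_A; mL_B] = S·[w00; w01] and [mR_A; mR_B] = S·[w10; w11]:
  w00 = 1, w01 = -1/2, w10 = -1/2, w11 = 1/2

1 -1/2 -1/2 1/2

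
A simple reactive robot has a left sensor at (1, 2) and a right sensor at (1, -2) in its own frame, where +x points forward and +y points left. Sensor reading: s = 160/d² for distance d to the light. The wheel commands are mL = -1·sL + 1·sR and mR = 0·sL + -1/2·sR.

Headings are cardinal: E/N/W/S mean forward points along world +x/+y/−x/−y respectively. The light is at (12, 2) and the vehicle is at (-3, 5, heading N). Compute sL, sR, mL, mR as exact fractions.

left sensor world pos  = (-5, 6); dL² = 305
right sensor world pos = (-1, 6); dR² = 185
sL = 160/305 = 32/61
sR = 160/185 = 32/37
mL = -1·sL + 1·sR = 768/2257
mR = 0·sL + -1/2·sR = -16/37

32/61 32/37 768/2257 -16/37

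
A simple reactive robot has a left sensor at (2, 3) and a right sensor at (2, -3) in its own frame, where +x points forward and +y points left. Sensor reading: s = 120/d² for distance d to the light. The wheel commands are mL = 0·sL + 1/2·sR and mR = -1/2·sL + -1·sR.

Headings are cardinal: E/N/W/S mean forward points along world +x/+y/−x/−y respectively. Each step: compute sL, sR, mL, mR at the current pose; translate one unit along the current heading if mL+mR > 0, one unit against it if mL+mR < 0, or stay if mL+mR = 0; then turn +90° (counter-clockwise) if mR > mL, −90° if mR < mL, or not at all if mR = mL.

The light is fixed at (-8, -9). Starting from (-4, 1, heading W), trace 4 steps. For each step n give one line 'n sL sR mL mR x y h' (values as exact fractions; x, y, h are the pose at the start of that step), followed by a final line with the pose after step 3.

n=0: pose=(-4,1,W); sL=120/53, sR=120/173; mL=60/173, mR=-16740/9169; mL+mR=-13560/9169 → advance -1; mR−mL=-19920/9169 → turn -1·90°
n=1: pose=(-3,1,N); sL=30/37, sR=15/26; mL=15/52, mR=-945/962; mL+mR=-1335/1924 → advance -1; mR−mL=-2445/1924 → turn -1·90°
n=2: pose=(-3,0,E); sL=120/193, sR=24/17; mL=12/17, mR=-5652/3281; mL+mR=-3336/3281 → advance -1; mR−mL=-7968/3281 → turn -1·90°
n=3: pose=(-4,0,S); sL=60/49, sR=12/5; mL=6/5, mR=-738/245; mL+mR=-444/245 → advance -1; mR−mL=-1032/245 → turn -1·90°

0 120/53 120/173 60/173 -16740/9169 -4 1 W
1 30/37 15/26 15/52 -945/962 -3 1 N
2 120/193 24/17 12/17 -5652/3281 -3 0 E
3 60/49 12/5 6/5 -738/245 -4 0 S
final -4 1 W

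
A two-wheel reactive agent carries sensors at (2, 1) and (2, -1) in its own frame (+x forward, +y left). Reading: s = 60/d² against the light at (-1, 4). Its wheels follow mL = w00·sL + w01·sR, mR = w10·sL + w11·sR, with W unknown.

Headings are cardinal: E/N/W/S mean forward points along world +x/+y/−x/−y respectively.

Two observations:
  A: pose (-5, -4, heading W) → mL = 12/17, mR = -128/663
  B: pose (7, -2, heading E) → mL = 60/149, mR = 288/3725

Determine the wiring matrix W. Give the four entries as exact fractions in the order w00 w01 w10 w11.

obs A: pose=(-5,-4,W) → sL=20/39, sR=12/17, mL=12/17, mR=-128/663
obs B: pose=(7,-2,E) → sL=12/25, sR=60/149, mL=60/149, mR=288/3725
sensor matrix S = [[20/39, 12/17], [12/25, 60/149]]; det S = -108928/823225
solve [mL_A; mL_B] = S·[w00; w01] and [mR_A; mR_B] = S·[w10; w11]:
  w00 = 0, w01 = 1, w10 = 1, w11 = -1

0 1 1 -1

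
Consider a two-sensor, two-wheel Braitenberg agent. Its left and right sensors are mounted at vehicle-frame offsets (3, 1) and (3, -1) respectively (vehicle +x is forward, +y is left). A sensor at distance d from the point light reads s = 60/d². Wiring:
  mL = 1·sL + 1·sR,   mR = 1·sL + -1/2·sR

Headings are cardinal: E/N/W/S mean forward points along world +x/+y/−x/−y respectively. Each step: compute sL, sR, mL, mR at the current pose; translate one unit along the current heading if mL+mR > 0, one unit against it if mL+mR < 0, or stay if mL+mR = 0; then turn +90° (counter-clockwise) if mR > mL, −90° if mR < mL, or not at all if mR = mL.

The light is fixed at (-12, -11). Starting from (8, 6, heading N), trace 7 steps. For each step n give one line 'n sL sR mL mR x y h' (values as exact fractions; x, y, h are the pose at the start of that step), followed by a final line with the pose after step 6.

n=0: pose=(8,6,N); sL=60/761, sR=60/841; mL=96120/640001, mR=27630/640001; mL+mR=123750/640001 → advance +1; mR−mL=-90/841 → turn -1·90°
n=1: pose=(8,7,E); sL=6/89, sR=30/409; mL=5124/36401, mR=1119/36401; mL+mR=6243/36401 → advance +1; mR−mL=-45/409 → turn -1·90°
n=2: pose=(9,7,S); sL=60/709, sR=12/125; mL=16008/88625, mR=3246/88625; mL+mR=19254/88625 → advance +1; mR−mL=-18/125 → turn -1·90°
n=3: pose=(9,6,W); sL=3/29, sR=5/54; mL=307/1566, mR=179/3132; mL+mR=793/3132 → advance +1; mR−mL=-5/36 → turn -1·90°
n=4: pose=(8,6,N); sL=60/761, sR=60/841; mL=96120/640001, mR=27630/640001; mL+mR=123750/640001 → advance +1; mR−mL=-90/841 → turn -1·90°
n=5: pose=(8,7,E); sL=6/89, sR=30/409; mL=5124/36401, mR=1119/36401; mL+mR=6243/36401 → advance +1; mR−mL=-45/409 → turn -1·90°
n=6: pose=(9,7,S); sL=60/709, sR=12/125; mL=16008/88625, mR=3246/88625; mL+mR=19254/88625 → advance +1; mR−mL=-18/125 → turn -1·90°

0 60/761 60/841 96120/640001 27630/640001 8 6 N
1 6/89 30/409 5124/36401 1119/36401 8 7 E
2 60/709 12/125 16008/88625 3246/88625 9 7 S
3 3/29 5/54 307/1566 179/3132 9 6 W
4 60/761 60/841 96120/640001 27630/640001 8 6 N
5 6/89 30/409 5124/36401 1119/36401 8 7 E
6 60/709 12/125 16008/88625 3246/88625 9 7 S
final 9 6 W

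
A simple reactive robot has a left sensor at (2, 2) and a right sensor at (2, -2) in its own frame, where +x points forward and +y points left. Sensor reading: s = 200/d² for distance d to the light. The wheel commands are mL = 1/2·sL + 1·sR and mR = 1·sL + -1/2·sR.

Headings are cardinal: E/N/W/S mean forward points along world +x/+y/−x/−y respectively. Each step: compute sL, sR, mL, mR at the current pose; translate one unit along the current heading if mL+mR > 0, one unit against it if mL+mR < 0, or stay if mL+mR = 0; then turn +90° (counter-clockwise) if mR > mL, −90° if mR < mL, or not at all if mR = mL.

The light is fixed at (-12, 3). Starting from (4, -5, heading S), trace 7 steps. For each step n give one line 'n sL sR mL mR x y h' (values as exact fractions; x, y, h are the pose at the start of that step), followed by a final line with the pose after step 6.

n=0: pose=(4,-5,S); sL=25/53, sR=25/37; mL=3575/3922, mR=525/3922; mL+mR=2050/1961 → advance +1; mR−mL=-1525/1961 → turn -1·90°
n=1: pose=(4,-6,W); sL=200/317, sR=40/49; mL=17580/15533, mR=3460/15533; mL+mR=21040/15533 → advance +1; mR−mL=-14120/15533 → turn -1·90°
n=2: pose=(3,-6,N); sL=100/109, sR=100/169; mL=19350/18421, mR=11450/18421; mL+mR=30800/18421 → advance +1; mR−mL=-7900/18421 → turn -1·90°
n=3: pose=(3,-5,E); sL=8/13, sR=200/389; mL=4156/5057, mR=1812/5057; mL+mR=5968/5057 → advance +1; mR−mL=-2344/5057 → turn -1·90°
n=4: pose=(4,-5,S); sL=25/53, sR=25/37; mL=3575/3922, mR=525/3922; mL+mR=2050/1961 → advance +1; mR−mL=-1525/1961 → turn -1·90°
n=5: pose=(4,-6,W); sL=200/317, sR=40/49; mL=17580/15533, mR=3460/15533; mL+mR=21040/15533 → advance +1; mR−mL=-14120/15533 → turn -1·90°
n=6: pose=(3,-6,N); sL=100/109, sR=100/169; mL=19350/18421, mR=11450/18421; mL+mR=30800/18421 → advance +1; mR−mL=-7900/18421 → turn -1·90°

0 25/53 25/37 3575/3922 525/3922 4 -5 S
1 200/317 40/49 17580/15533 3460/15533 4 -6 W
2 100/109 100/169 19350/18421 11450/18421 3 -6 N
3 8/13 200/389 4156/5057 1812/5057 3 -5 E
4 25/53 25/37 3575/3922 525/3922 4 -5 S
5 200/317 40/49 17580/15533 3460/15533 4 -6 W
6 100/109 100/169 19350/18421 11450/18421 3 -6 N
final 3 -5 E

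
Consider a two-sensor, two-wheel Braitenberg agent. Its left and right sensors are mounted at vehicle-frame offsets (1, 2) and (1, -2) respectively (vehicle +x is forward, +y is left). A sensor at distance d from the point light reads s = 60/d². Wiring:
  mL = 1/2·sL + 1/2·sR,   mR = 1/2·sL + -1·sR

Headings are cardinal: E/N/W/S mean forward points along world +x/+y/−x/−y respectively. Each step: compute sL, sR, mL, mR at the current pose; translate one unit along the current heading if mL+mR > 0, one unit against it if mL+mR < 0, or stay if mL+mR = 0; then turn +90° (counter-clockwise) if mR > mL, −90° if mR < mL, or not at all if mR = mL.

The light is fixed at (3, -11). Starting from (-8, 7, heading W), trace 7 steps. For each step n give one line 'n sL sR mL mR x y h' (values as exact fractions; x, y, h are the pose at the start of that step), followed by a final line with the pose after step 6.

0 3/20 15/136 177/1360 -3/85 -8 7 W
1 60/557 60/461 30540/256777 -19590/256777 -9 7 N
2 30/281 6/41 1458/11521 -1071/11521 -9 8 E
3 4/27 60/493 1796/13311 -634/13311 -8 8 S
4 3/20 15/136 177/1360 -3/85 -8 7 W
5 60/557 60/461 30540/256777 -19590/256777 -9 7 N
6 30/281 6/41 1458/11521 -1071/11521 -9 8 E
final -8 8 S

n=0: pose=(-8,7,W); sL=3/20, sR=15/136; mL=177/1360, mR=-3/85; mL+mR=129/1360 → advance +1; mR−mL=-45/272 → turn -1·90°
n=1: pose=(-9,7,N); sL=60/557, sR=60/461; mL=30540/256777, mR=-19590/256777; mL+mR=10950/256777 → advance +1; mR−mL=-90/461 → turn -1·90°
n=2: pose=(-9,8,E); sL=30/281, sR=6/41; mL=1458/11521, mR=-1071/11521; mL+mR=387/11521 → advance +1; mR−mL=-9/41 → turn -1·90°
n=3: pose=(-8,8,S); sL=4/27, sR=60/493; mL=1796/13311, mR=-634/13311; mL+mR=1162/13311 → advance +1; mR−mL=-90/493 → turn -1·90°
n=4: pose=(-8,7,W); sL=3/20, sR=15/136; mL=177/1360, mR=-3/85; mL+mR=129/1360 → advance +1; mR−mL=-45/272 → turn -1·90°
n=5: pose=(-9,7,N); sL=60/557, sR=60/461; mL=30540/256777, mR=-19590/256777; mL+mR=10950/256777 → advance +1; mR−mL=-90/461 → turn -1·90°
n=6: pose=(-9,8,E); sL=30/281, sR=6/41; mL=1458/11521, mR=-1071/11521; mL+mR=387/11521 → advance +1; mR−mL=-9/41 → turn -1·90°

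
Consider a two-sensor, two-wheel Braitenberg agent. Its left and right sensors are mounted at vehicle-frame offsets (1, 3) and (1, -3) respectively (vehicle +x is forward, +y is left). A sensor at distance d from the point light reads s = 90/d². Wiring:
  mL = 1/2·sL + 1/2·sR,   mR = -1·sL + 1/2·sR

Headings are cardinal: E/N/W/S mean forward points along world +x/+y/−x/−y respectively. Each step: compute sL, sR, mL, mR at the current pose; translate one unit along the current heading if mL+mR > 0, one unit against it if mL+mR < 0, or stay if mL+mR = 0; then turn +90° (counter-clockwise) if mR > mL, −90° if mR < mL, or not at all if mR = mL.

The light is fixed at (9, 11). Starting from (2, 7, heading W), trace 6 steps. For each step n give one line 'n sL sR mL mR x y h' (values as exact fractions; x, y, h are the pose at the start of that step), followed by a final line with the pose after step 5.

0 90/113 18/13 1602/1469 -153/1469 2 7 W
1 9/13 45/17 369/221 279/442 1 7 N
2 90/49 18/17 1206/833 -1089/833 1 8 E
3 45/16 45/58 1665/928 -1125/464 2 8 S
4 90/89 18/13 1386/1157 -369/1157 2 9 W
5 45/61 45/13 1665/793 1575/1586 1 9 N
final 1 10 E

n=0: pose=(2,7,W); sL=90/113, sR=18/13; mL=1602/1469, mR=-153/1469; mL+mR=1449/1469 → advance +1; mR−mL=-135/113 → turn -1·90°
n=1: pose=(1,7,N); sL=9/13, sR=45/17; mL=369/221, mR=279/442; mL+mR=1017/442 → advance +1; mR−mL=-27/26 → turn -1·90°
n=2: pose=(1,8,E); sL=90/49, sR=18/17; mL=1206/833, mR=-1089/833; mL+mR=117/833 → advance +1; mR−mL=-135/49 → turn -1·90°
n=3: pose=(2,8,S); sL=45/16, sR=45/58; mL=1665/928, mR=-1125/464; mL+mR=-585/928 → advance -1; mR−mL=-135/32 → turn -1·90°
n=4: pose=(2,9,W); sL=90/89, sR=18/13; mL=1386/1157, mR=-369/1157; mL+mR=1017/1157 → advance +1; mR−mL=-135/89 → turn -1·90°
n=5: pose=(1,9,N); sL=45/61, sR=45/13; mL=1665/793, mR=1575/1586; mL+mR=4905/1586 → advance +1; mR−mL=-135/122 → turn -1·90°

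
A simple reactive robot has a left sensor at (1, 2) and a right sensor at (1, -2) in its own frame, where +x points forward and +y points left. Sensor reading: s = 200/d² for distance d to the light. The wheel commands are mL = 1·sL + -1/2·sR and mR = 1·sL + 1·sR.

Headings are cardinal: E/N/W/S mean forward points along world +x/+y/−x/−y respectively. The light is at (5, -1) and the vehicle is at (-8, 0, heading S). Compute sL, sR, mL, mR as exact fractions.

200/121 8/9 1316/1089 2768/1089

left sensor world pos  = (-6, -1); dL² = 121
right sensor world pos = (-10, -1); dR² = 225
sL = 200/121 = 200/121
sR = 200/225 = 8/9
mL = 1·sL + -1/2·sR = 1316/1089
mR = 1·sL + 1·sR = 2768/1089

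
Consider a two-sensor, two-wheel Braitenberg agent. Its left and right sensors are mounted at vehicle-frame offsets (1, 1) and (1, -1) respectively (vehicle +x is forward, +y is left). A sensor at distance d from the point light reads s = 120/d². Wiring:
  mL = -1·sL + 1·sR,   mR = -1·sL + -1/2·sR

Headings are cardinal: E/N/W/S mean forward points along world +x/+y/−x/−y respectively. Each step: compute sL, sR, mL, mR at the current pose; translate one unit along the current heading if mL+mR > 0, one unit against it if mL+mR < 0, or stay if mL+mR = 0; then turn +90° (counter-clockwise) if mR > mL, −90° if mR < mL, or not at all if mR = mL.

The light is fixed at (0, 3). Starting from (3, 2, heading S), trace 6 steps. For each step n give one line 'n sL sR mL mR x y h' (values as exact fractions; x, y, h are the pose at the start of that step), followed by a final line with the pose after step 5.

0 6 15 9 -27/2 3 2 S
1 24 24 0 -36 3 3 W
2 12 60/13 -96/13 -186/13 4 3 N
3 24/5 120/29 -96/145 -996/145 4 2 E
4 6 15 9 -27/2 3 2 S
5 24 24 0 -36 3 3 W
final 4 3 N

n=0: pose=(3,2,S); sL=6, sR=15; mL=9, mR=-27/2; mL+mR=-9/2 → advance -1; mR−mL=-45/2 → turn -1·90°
n=1: pose=(3,3,W); sL=24, sR=24; mL=0, mR=-36; mL+mR=-36 → advance -1; mR−mL=-36 → turn -1·90°
n=2: pose=(4,3,N); sL=12, sR=60/13; mL=-96/13, mR=-186/13; mL+mR=-282/13 → advance -1; mR−mL=-90/13 → turn -1·90°
n=3: pose=(4,2,E); sL=24/5, sR=120/29; mL=-96/145, mR=-996/145; mL+mR=-1092/145 → advance -1; mR−mL=-180/29 → turn -1·90°
n=4: pose=(3,2,S); sL=6, sR=15; mL=9, mR=-27/2; mL+mR=-9/2 → advance -1; mR−mL=-45/2 → turn -1·90°
n=5: pose=(3,3,W); sL=24, sR=24; mL=0, mR=-36; mL+mR=-36 → advance -1; mR−mL=-36 → turn -1·90°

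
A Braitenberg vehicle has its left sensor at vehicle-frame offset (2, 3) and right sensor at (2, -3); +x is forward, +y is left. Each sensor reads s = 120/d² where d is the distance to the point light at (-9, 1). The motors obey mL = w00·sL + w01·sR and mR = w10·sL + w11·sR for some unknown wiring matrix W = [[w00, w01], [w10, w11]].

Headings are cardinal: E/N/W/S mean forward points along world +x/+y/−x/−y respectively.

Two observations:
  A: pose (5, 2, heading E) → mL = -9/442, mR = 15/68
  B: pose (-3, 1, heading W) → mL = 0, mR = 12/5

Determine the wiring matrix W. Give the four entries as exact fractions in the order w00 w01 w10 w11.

1 -1 1/2 0

obs A: pose=(5,2,E) → sL=15/34, sR=6/13, mL=-9/442, mR=15/68
obs B: pose=(-3,1,W) → sL=24/5, sR=24/5, mL=0, mR=12/5
sensor matrix S = [[15/34, 6/13], [24/5, 24/5]]; det S = -108/1105
solve [mL_A; mL_B] = S·[w00; w01] and [mR_A; mR_B] = S·[w10; w11]:
  w00 = 1, w01 = -1, w10 = 1/2, w11 = 0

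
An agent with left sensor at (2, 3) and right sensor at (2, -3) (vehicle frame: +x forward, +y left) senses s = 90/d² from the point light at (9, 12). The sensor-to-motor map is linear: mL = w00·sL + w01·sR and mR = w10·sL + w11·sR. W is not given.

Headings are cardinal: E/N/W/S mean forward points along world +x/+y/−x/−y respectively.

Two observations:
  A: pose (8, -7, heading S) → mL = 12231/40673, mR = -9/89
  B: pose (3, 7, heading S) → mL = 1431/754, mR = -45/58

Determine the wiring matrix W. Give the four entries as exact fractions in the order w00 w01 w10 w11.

1 1/2 -1/2 0

obs A: pose=(8,-7,S) → sL=18/89, sR=90/457, mL=12231/40673, mR=-9/89
obs B: pose=(3,7,S) → sL=45/29, sR=9/13, mL=1431/754, mR=-45/58
sensor matrix S = [[18/89, 90/457], [45/29, 9/13]]; det S = -2538864/15333721
solve [mL_A; mL_B] = S·[w00; w01] and [mR_A; mR_B] = S·[w10; w11]:
  w00 = 1, w01 = 1/2, w10 = -1/2, w11 = 0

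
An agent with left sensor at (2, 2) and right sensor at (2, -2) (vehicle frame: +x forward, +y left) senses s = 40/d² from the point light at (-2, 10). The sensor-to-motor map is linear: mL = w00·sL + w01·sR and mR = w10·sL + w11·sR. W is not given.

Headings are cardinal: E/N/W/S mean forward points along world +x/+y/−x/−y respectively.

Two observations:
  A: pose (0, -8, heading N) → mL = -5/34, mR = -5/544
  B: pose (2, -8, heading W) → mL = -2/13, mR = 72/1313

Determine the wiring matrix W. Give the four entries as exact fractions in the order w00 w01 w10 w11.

0 -1 -1 1

obs A: pose=(0,-8,N) → sL=5/32, sR=5/34, mL=-5/34, mR=-5/544
obs B: pose=(2,-8,W) → sL=10/101, sR=2/13, mL=-2/13, mR=72/1313
sensor matrix S = [[5/32, 5/34], [10/101, 2/13]]; det S = 3385/357136
solve [mL_A; mL_B] = S·[w00; w01] and [mR_A; mR_B] = S·[w10; w11]:
  w00 = 0, w01 = -1, w10 = -1, w11 = 1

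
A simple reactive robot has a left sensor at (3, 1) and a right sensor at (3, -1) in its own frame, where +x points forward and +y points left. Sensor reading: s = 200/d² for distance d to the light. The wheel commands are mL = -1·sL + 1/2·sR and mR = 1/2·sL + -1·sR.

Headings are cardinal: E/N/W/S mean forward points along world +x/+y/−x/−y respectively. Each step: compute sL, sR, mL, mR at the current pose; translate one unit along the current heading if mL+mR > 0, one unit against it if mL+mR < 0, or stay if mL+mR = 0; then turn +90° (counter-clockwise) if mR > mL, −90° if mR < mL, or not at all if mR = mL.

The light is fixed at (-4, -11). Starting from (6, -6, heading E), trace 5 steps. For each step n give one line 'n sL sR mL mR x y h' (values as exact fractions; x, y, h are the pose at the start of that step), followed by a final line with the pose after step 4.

n=0: pose=(6,-6,E); sL=40/41, sR=40/37; mL=-660/1517, mR=-900/1517; mL+mR=-1560/1517 → advance -1; mR−mL=-240/1517 → turn -1·90°
n=1: pose=(5,-6,S); sL=25/13, sR=50/17; mL=-100/221, mR=-875/442; mL+mR=-1075/442 → advance -1; mR−mL=-675/442 → turn -1·90°
n=2: pose=(5,-5,W); sL=200/61, sR=40/17; mL=-2180/1037, mR=-740/1037; mL+mR=-2920/1037 → advance -1; mR−mL=1440/1037 → turn +1·90°
n=3: pose=(6,-5,S); sL=20/13, sR=20/9; mL=-50/117, mR=-170/117; mL+mR=-220/117 → advance -1; mR−mL=-40/39 → turn -1·90°
n=4: pose=(6,-4,W); sL=40/17, sR=200/113; mL=-2820/1921, mR=-1140/1921; mL+mR=-3960/1921 → advance -1; mR−mL=1680/1921 → turn +1·90°

0 40/41 40/37 -660/1517 -900/1517 6 -6 E
1 25/13 50/17 -100/221 -875/442 5 -6 S
2 200/61 40/17 -2180/1037 -740/1037 5 -5 W
3 20/13 20/9 -50/117 -170/117 6 -5 S
4 40/17 200/113 -2820/1921 -1140/1921 6 -4 W
final 7 -4 S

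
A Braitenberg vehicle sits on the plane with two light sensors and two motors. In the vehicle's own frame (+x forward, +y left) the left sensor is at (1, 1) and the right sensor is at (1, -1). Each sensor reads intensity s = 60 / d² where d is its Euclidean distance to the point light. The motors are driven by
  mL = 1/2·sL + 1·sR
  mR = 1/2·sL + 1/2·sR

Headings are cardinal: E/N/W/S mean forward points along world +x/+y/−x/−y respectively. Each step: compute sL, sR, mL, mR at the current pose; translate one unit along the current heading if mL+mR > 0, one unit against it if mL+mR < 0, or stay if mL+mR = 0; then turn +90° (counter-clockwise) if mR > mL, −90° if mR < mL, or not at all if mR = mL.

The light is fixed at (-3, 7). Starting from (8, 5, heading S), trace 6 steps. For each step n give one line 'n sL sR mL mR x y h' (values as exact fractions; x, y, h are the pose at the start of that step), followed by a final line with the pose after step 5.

n=0: pose=(8,5,S); sL=20/51, sR=60/109; mL=4150/5559, mR=2620/5559; mL+mR=6770/5559 → advance +1; mR−mL=-30/109 → turn -1·90°
n=1: pose=(8,4,W); sL=15/29, sR=15/26; mL=315/377, mR=825/1508; mL+mR=2085/1508 → advance +1; mR−mL=-15/52 → turn -1·90°
n=2: pose=(7,4,N); sL=12/17, sR=12/25; mL=354/425, mR=252/425; mL+mR=606/425 → advance +1; mR−mL=-6/25 → turn -1·90°
n=3: pose=(7,5,E); sL=30/61, sR=6/13; mL=561/793, mR=378/793; mL+mR=939/793 → advance +1; mR−mL=-3/13 → turn -1·90°
n=4: pose=(8,5,S); sL=20/51, sR=60/109; mL=4150/5559, mR=2620/5559; mL+mR=6770/5559 → advance +1; mR−mL=-30/109 → turn -1·90°
n=5: pose=(8,4,W); sL=15/29, sR=15/26; mL=315/377, mR=825/1508; mL+mR=2085/1508 → advance +1; mR−mL=-15/52 → turn -1·90°

0 20/51 60/109 4150/5559 2620/5559 8 5 S
1 15/29 15/26 315/377 825/1508 8 4 W
2 12/17 12/25 354/425 252/425 7 4 N
3 30/61 6/13 561/793 378/793 7 5 E
4 20/51 60/109 4150/5559 2620/5559 8 5 S
5 15/29 15/26 315/377 825/1508 8 4 W
final 7 4 N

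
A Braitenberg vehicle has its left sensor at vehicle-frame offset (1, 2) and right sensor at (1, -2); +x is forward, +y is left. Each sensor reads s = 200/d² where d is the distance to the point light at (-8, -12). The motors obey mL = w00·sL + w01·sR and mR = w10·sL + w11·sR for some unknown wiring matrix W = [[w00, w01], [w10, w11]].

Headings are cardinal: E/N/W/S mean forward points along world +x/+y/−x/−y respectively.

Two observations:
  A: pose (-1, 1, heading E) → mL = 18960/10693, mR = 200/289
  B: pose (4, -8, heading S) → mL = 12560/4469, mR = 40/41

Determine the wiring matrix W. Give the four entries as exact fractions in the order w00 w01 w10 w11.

obs A: pose=(-1,1,E) → sL=200/289, sR=40/37, mL=18960/10693, mR=200/289
obs B: pose=(4,-8,S) → sL=40/41, sR=200/109, mL=12560/4469, mR=40/41
sensor matrix S = [[200/289, 40/37], [40/41, 200/109]]; det S = 10278400/47787017
solve [mL_A; mL_B] = S·[w00; w01] and [mR_A; mR_B] = S·[w10; w11]:
  w00 = 1, w01 = 1, w10 = 1, w11 = 0

1 1 1 0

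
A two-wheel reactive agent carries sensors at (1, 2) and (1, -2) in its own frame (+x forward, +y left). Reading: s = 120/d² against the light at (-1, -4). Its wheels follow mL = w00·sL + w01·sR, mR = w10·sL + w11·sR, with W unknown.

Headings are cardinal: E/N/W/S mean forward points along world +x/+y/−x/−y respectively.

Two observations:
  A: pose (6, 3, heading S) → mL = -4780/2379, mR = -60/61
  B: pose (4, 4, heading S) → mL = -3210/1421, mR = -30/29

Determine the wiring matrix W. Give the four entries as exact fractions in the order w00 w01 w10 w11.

obs A: pose=(6,3,S) → sL=40/39, sR=120/61, mL=-4780/2379, mR=-60/61
obs B: pose=(4,4,S) → sL=60/49, sR=60/29, mL=-3210/1421, mR=-30/29
sensor matrix S = [[40/39, 120/61], [60/49, 60/29]]; det S = -323200/1126853
solve [mL_A; mL_B] = S·[w00; w01] and [mR_A; mR_B] = S·[w10; w11]:
  w00 = -1, w01 = -1/2, w10 = 0, w11 = -1/2

-1 -1/2 0 -1/2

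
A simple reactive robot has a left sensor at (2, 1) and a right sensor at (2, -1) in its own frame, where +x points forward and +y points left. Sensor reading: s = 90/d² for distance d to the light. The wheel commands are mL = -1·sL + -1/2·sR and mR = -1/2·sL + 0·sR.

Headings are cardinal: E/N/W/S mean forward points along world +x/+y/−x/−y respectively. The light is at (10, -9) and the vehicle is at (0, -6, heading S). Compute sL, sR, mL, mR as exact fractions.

left sensor world pos  = (1, -8); dL² = 82
right sensor world pos = (-1, -8); dR² = 122
sL = 90/82 = 45/41
sR = 90/122 = 45/61
mL = -1·sL + -1/2·sR = -7335/5002
mR = -1/2·sL + 0·sR = -45/82

45/41 45/61 -7335/5002 -45/82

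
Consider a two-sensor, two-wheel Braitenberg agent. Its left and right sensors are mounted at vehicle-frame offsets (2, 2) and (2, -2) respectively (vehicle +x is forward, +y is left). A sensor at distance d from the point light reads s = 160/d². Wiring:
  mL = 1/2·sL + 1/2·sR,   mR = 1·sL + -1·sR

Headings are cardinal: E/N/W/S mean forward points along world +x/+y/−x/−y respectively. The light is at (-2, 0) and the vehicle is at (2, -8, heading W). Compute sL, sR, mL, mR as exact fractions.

left sensor world pos  = (0, -10); dL² = 104
right sensor world pos = (0, -6); dR² = 40
sL = 160/104 = 20/13
sR = 160/40 = 4
mL = 1/2·sL + 1/2·sR = 36/13
mR = 1·sL + -1·sR = -32/13

20/13 4 36/13 -32/13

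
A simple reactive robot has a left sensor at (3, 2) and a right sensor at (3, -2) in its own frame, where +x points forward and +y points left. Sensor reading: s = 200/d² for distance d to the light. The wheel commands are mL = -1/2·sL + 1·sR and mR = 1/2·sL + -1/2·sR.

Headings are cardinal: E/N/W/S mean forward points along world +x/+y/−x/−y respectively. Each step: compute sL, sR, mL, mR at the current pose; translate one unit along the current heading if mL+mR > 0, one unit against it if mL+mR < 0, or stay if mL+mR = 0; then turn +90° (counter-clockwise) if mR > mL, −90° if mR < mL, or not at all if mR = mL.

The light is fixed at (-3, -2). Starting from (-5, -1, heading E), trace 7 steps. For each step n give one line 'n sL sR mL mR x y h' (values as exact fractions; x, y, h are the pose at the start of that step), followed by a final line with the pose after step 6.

0 20 100 90 -40 -5 -1 E
1 40 200/13 -60/13 160/13 -4 -1 S
2 25 25 25/2 0 -4 -2 E
3 200/13 200/13 100/13 0 -3 -2 S
4 100/9 20 130/9 -40/9 -3 -3 W
5 200/13 40 420/13 -160/13 -4 -3 N
6 25 25 25/2 0 -4 -2 E
final -3 -2 S

n=0: pose=(-5,-1,E); sL=20, sR=100; mL=90, mR=-40; mL+mR=50 → advance +1; mR−mL=-130 → turn -1·90°
n=1: pose=(-4,-1,S); sL=40, sR=200/13; mL=-60/13, mR=160/13; mL+mR=100/13 → advance +1; mR−mL=220/13 → turn +1·90°
n=2: pose=(-4,-2,E); sL=25, sR=25; mL=25/2, mR=0; mL+mR=25/2 → advance +1; mR−mL=-25/2 → turn -1·90°
n=3: pose=(-3,-2,S); sL=200/13, sR=200/13; mL=100/13, mR=0; mL+mR=100/13 → advance +1; mR−mL=-100/13 → turn -1·90°
n=4: pose=(-3,-3,W); sL=100/9, sR=20; mL=130/9, mR=-40/9; mL+mR=10 → advance +1; mR−mL=-170/9 → turn -1·90°
n=5: pose=(-4,-3,N); sL=200/13, sR=40; mL=420/13, mR=-160/13; mL+mR=20 → advance +1; mR−mL=-580/13 → turn -1·90°
n=6: pose=(-4,-2,E); sL=25, sR=25; mL=25/2, mR=0; mL+mR=25/2 → advance +1; mR−mL=-25/2 → turn -1·90°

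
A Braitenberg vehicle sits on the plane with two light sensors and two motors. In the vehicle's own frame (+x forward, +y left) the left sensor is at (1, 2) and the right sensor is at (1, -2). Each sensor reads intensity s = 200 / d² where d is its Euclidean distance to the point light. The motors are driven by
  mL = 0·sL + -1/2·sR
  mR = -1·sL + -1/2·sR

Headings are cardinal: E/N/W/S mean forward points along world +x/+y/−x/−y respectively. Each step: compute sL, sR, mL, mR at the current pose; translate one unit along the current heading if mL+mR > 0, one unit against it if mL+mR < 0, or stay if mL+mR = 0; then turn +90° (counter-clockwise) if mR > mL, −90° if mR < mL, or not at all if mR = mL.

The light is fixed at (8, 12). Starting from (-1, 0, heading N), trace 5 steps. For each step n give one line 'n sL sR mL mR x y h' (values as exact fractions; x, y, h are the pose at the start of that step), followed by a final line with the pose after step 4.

n=0: pose=(-1,0,N); sL=100/121, sR=20/17; mL=-10/17, mR=-2910/2057; mL+mR=-4120/2057 → advance -1; mR−mL=-100/121 → turn -1·90°
n=1: pose=(-1,-1,E); sL=40/37, sR=200/289; mL=-100/289, mR=-15260/10693; mL+mR=-18960/10693 → advance -1; mR−mL=-40/37 → turn -1·90°
n=2: pose=(-2,-1,S); sL=10/13, sR=10/17; mL=-5/17, mR=-235/221; mL+mR=-300/221 → advance -1; mR−mL=-10/13 → turn -1·90°
n=3: pose=(-2,0,W); sL=200/317, sR=200/221; mL=-100/221, mR=-75900/70057; mL+mR=-107600/70057 → advance -1; mR−mL=-200/317 → turn -1·90°
n=4: pose=(-1,0,N); sL=100/121, sR=20/17; mL=-10/17, mR=-2910/2057; mL+mR=-4120/2057 → advance -1; mR−mL=-100/121 → turn -1·90°

0 100/121 20/17 -10/17 -2910/2057 -1 0 N
1 40/37 200/289 -100/289 -15260/10693 -1 -1 E
2 10/13 10/17 -5/17 -235/221 -2 -1 S
3 200/317 200/221 -100/221 -75900/70057 -2 0 W
4 100/121 20/17 -10/17 -2910/2057 -1 0 N
final -1 -1 E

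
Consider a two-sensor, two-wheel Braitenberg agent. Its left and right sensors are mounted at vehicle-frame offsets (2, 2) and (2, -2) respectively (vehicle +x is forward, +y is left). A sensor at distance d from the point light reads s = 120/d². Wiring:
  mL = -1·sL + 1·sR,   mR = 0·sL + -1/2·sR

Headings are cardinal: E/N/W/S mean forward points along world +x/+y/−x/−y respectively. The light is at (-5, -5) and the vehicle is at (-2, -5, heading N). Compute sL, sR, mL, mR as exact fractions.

24 120/29 -576/29 -60/29

left sensor world pos  = (-4, -3); dL² = 5
right sensor world pos = (0, -3); dR² = 29
sL = 120/5 = 24
sR = 120/29 = 120/29
mL = -1·sL + 1·sR = -576/29
mR = 0·sL + -1/2·sR = -60/29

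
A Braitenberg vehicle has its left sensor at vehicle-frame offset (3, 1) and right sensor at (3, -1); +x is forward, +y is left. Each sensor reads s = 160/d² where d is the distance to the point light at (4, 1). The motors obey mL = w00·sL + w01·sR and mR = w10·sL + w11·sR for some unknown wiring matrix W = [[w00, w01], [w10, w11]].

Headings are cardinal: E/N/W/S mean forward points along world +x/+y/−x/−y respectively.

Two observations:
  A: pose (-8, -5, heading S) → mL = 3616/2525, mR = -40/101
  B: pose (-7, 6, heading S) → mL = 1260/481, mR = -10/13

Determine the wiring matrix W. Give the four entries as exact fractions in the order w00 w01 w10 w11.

obs A: pose=(-8,-5,S) → sL=80/101, sR=16/25, mL=3616/2525, mR=-40/101
obs B: pose=(-7,6,S) → sL=20/13, sR=40/37, mL=1260/481, mR=-10/13
sensor matrix S = [[80/101, 16/25], [20/13, 40/37]]; det S = -31168/242905
solve [mL_A; mL_B] = S·[w00; w01] and [mR_A; mR_B] = S·[w10; w11]:
  w00 = 1, w01 = 1, w10 = -1/2, w11 = 0

1 1 -1/2 0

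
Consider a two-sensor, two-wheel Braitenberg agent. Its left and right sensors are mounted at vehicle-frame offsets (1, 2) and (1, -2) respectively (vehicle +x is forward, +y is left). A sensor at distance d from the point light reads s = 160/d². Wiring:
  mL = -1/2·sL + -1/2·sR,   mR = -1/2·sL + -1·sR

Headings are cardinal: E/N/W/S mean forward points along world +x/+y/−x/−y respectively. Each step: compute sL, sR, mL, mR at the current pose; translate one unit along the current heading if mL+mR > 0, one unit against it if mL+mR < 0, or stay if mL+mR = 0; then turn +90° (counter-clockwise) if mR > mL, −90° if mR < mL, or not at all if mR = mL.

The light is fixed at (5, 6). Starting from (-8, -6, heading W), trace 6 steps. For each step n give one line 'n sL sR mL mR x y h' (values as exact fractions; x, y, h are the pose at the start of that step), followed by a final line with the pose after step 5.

n=0: pose=(-8,-6,W); sL=20/49, sR=20/37; mL=-860/1813, mR=-1350/1813; mL+mR=-2210/1813 → advance -1; mR−mL=-10/37 → turn -1·90°
n=1: pose=(-7,-6,N); sL=160/317, sR=160/221; mL=-43040/70057, mR=-68400/70057; mL+mR=-111440/70057 → advance -1; mR−mL=-80/221 → turn -1·90°
n=2: pose=(-7,-7,E); sL=80/121, sR=80/173; mL=-11760/20933, mR=-16600/20933; mL+mR=-28360/20933 → advance -1; mR−mL=-40/173 → turn -1·90°
n=3: pose=(-8,-7,S); sL=160/317, sR=160/421; mL=-59040/133457, mR=-84400/133457; mL+mR=-143440/133457 → advance -1; mR−mL=-80/421 → turn -1·90°
n=4: pose=(-8,-6,W); sL=20/49, sR=20/37; mL=-860/1813, mR=-1350/1813; mL+mR=-2210/1813 → advance -1; mR−mL=-10/37 → turn -1·90°
n=5: pose=(-7,-6,N); sL=160/317, sR=160/221; mL=-43040/70057, mR=-68400/70057; mL+mR=-111440/70057 → advance -1; mR−mL=-80/221 → turn -1·90°

0 20/49 20/37 -860/1813 -1350/1813 -8 -6 W
1 160/317 160/221 -43040/70057 -68400/70057 -7 -6 N
2 80/121 80/173 -11760/20933 -16600/20933 -7 -7 E
3 160/317 160/421 -59040/133457 -84400/133457 -8 -7 S
4 20/49 20/37 -860/1813 -1350/1813 -8 -6 W
5 160/317 160/221 -43040/70057 -68400/70057 -7 -6 N
final -7 -7 E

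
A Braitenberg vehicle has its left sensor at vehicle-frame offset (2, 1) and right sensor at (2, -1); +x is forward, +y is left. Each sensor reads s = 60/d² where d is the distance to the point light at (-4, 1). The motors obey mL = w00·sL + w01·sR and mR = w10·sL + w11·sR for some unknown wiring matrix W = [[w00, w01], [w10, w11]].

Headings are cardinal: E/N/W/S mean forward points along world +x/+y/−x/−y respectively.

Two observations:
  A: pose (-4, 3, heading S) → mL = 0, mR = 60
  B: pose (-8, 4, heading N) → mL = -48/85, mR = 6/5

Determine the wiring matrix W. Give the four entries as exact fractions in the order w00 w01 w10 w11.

1 -1 1 0

obs A: pose=(-4,3,S) → sL=60, sR=60, mL=0, mR=60
obs B: pose=(-8,4,N) → sL=6/5, sR=30/17, mL=-48/85, mR=6/5
sensor matrix S = [[60, 60], [6/5, 30/17]]; det S = 576/17
solve [mL_A; mL_B] = S·[w00; w01] and [mR_A; mR_B] = S·[w10; w11]:
  w00 = 1, w01 = -1, w10 = 1, w11 = 0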